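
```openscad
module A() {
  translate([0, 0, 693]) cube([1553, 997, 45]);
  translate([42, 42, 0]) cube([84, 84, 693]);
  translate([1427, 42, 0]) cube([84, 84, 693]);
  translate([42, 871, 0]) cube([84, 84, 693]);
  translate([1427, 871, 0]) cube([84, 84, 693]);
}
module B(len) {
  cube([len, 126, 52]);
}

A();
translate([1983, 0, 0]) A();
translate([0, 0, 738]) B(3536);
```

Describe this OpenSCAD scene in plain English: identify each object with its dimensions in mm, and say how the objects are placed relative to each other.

A is a table: top 1553 mm (x) × 997 mm (y), 45 mm thick, upper face at z = 738 mm, on four 84×84 mm square legs, each inset 42 mm from the nearest pair of top edges, running from z = 0 to the bottom of the top.

B is a rectangular beam 3536 mm long (x), 126 mm deep (y), 52 mm thick (z).

The beam spans the tops of two tables placed 430 mm apart, resting at z = 738 mm.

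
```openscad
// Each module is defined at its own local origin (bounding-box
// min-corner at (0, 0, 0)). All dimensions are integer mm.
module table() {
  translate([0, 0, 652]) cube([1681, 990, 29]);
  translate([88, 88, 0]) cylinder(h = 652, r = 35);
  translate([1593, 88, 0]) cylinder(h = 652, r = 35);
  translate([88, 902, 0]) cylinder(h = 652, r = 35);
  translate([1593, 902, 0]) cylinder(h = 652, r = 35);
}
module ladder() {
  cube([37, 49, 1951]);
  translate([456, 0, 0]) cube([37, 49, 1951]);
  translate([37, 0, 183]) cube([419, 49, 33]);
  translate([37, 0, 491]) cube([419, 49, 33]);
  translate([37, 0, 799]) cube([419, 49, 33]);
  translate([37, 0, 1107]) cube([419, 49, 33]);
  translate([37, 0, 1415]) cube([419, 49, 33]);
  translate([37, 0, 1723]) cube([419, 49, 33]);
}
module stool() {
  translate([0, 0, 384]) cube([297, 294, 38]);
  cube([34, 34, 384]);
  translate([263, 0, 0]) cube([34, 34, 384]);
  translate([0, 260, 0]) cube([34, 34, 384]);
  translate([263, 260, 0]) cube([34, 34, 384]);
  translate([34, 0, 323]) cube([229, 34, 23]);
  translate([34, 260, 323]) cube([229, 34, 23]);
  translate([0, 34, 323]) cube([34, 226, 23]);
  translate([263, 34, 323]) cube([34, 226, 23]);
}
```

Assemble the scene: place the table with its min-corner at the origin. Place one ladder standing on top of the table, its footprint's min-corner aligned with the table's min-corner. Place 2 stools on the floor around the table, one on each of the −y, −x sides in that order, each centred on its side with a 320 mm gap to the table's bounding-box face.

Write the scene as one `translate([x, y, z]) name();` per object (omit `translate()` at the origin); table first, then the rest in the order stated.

table();
translate([0, 0, 681]) ladder();
translate([692, -614, 0]) stool();
translate([-617, 348, 0]) stool();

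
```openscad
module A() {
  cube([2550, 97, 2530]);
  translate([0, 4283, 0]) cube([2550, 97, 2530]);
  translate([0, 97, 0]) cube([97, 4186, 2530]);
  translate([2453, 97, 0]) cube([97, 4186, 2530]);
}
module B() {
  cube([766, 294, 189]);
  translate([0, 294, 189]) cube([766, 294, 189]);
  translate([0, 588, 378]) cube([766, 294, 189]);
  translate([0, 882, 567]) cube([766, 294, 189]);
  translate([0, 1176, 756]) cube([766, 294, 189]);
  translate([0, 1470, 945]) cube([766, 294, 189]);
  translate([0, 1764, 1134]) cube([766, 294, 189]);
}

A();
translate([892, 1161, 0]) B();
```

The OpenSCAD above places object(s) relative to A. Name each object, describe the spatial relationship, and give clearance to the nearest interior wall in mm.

A is a house frame. B is a staircase. The staircase sits inside the house frame, centred. The clearance to the nearest interior wall is 795 mm.

Clearances: x = 795, y = 1064; minimum 795 mm.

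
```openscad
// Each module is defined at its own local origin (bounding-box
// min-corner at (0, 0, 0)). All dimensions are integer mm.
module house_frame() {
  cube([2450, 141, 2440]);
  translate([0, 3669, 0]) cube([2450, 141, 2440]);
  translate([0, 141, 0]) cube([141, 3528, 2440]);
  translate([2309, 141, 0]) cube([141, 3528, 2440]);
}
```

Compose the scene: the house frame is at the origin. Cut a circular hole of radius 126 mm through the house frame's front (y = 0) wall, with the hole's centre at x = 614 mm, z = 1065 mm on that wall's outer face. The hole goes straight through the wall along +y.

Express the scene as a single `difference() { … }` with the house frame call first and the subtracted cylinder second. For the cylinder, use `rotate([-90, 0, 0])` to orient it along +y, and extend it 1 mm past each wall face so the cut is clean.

difference() {
  house_frame();
  translate([614, -1, 1065]) rotate([-90, 0, 0]) cylinder(h = 143, r = 126);
}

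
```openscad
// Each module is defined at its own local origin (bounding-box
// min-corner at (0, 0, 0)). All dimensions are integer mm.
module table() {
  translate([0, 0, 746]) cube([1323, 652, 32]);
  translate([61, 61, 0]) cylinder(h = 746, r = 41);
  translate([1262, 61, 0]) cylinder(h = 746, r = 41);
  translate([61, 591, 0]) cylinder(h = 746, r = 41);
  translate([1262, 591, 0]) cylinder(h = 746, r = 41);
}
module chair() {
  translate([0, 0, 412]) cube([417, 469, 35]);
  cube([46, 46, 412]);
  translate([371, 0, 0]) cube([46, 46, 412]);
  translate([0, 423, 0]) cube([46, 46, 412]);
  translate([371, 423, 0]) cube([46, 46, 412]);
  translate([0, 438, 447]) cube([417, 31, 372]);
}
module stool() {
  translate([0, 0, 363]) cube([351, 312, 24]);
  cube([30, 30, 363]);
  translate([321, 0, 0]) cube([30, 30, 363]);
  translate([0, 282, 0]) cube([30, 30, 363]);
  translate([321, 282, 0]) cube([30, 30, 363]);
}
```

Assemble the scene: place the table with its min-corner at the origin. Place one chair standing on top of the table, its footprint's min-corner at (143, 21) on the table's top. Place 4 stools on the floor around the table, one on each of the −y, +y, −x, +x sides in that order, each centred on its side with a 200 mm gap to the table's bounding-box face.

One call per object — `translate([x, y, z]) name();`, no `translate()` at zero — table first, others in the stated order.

table();
translate([143, 21, 778]) chair();
translate([486, -512, 0]) stool();
translate([486, 852, 0]) stool();
translate([-551, 170, 0]) stool();
translate([1523, 170, 0]) stool();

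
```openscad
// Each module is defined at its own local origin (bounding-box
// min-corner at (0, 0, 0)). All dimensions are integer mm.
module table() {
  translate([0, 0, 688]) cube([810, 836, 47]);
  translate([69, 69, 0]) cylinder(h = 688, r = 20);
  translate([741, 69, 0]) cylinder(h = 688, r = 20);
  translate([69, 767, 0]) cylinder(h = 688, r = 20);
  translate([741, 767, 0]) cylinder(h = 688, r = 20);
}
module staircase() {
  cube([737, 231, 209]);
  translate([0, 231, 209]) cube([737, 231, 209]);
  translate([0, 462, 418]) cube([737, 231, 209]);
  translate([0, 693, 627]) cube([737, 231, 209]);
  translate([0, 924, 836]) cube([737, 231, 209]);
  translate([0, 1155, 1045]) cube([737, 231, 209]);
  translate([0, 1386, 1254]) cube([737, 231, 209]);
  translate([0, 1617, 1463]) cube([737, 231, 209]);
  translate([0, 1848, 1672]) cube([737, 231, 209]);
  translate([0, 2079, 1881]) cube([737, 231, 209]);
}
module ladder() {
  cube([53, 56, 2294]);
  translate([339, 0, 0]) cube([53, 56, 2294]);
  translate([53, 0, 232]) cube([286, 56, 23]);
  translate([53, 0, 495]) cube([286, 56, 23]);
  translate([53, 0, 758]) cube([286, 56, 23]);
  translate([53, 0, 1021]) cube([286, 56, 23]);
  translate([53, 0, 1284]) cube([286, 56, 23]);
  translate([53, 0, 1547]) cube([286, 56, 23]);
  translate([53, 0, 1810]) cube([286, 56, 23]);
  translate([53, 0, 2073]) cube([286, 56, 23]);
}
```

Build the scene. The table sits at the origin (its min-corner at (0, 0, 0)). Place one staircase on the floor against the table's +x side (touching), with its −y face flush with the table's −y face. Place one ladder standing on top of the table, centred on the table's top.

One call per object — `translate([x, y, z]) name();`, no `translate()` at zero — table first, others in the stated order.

table();
translate([810, 0, 0]) staircase();
translate([209, 390, 735]) ladder();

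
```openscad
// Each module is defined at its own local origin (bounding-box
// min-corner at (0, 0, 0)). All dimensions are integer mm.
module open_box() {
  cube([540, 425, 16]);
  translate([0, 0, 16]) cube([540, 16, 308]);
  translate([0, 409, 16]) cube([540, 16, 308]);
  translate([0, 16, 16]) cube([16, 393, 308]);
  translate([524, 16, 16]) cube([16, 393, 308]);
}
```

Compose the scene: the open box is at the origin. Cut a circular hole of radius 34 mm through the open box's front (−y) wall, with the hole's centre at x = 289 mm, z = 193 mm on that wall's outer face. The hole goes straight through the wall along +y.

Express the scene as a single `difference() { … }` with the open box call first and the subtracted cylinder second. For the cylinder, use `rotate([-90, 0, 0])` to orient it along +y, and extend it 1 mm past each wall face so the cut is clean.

difference() {
  open_box();
  translate([289, -1, 193]) rotate([-90, 0, 0]) cylinder(h = 18, r = 34);
}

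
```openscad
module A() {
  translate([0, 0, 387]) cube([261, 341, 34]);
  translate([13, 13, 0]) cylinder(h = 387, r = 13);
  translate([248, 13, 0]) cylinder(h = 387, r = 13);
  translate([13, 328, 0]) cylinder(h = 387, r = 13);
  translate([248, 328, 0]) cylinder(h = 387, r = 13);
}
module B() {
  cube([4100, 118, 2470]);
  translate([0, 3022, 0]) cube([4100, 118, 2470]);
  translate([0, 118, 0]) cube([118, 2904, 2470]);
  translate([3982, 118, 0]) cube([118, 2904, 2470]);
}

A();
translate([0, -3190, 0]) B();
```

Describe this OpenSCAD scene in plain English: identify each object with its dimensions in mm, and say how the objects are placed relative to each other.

A is a simple wooden stool: a rectangular seat 261 mm (x) by 341 mm (y), 34 mm thick, top face at z = 421 mm, on four round legs, each 26 mm in diameter. The legs rest on z = 0, each leg's axis is inset half a diameter from the nearest pair of seat edges (so the leg's bounding box is flush with the corner).

B is a box-shaped house frame (walls only): outside footprint 4100×3140 mm, wall height 2470 mm, wall thickness 118 mm. The two y-facing walls run the full x-width; the two x-facing walls fit between the inner faces of the y-facing walls.

The house frame is on the floor beside the stool on its −y side.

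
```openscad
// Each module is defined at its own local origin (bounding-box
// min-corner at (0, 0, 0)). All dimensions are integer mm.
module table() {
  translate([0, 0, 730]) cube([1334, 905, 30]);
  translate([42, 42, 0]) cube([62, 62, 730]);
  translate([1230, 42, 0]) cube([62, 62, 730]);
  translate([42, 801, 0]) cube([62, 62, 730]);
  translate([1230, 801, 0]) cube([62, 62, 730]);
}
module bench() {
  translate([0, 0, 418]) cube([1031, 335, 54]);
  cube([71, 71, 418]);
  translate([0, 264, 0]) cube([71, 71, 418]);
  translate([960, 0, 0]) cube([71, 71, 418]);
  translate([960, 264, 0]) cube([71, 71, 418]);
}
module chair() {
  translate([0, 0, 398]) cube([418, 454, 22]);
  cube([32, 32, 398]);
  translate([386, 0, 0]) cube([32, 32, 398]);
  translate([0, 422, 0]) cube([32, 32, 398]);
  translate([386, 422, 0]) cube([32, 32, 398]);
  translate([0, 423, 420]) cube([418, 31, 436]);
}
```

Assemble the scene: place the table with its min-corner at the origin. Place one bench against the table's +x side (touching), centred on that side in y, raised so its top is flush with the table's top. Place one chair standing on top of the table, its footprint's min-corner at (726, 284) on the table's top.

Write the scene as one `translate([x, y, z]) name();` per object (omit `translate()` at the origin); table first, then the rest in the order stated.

table();
translate([1334, 285, 288]) bench();
translate([726, 284, 760]) chair();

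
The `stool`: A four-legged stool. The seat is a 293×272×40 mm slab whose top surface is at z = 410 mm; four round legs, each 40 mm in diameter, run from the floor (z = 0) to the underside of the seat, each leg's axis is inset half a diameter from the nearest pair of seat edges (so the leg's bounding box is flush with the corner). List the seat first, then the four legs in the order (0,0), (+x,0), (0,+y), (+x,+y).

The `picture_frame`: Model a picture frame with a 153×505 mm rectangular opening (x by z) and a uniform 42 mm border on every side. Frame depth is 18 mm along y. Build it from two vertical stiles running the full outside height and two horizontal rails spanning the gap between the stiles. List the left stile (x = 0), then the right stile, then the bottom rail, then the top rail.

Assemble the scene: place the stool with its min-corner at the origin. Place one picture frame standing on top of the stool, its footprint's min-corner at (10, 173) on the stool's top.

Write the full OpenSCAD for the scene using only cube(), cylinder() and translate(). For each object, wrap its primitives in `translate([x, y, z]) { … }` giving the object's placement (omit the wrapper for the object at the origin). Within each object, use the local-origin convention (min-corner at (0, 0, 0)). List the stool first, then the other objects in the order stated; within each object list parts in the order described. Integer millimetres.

translate([0, 0, 370]) cube([293, 272, 40]);
translate([20, 20, 0]) cylinder(h = 370, r = 20);
translate([273, 20, 0]) cylinder(h = 370, r = 20);
translate([20, 252, 0]) cylinder(h = 370, r = 20);
translate([273, 252, 0]) cylinder(h = 370, r = 20);
translate([10, 173, 410]) {
  cube([42, 18, 589]);
  translate([195, 0, 0]) cube([42, 18, 589]);
  translate([42, 0, 0]) cube([153, 18, 42]);
  translate([42, 0, 547]) cube([153, 18, 42]);
}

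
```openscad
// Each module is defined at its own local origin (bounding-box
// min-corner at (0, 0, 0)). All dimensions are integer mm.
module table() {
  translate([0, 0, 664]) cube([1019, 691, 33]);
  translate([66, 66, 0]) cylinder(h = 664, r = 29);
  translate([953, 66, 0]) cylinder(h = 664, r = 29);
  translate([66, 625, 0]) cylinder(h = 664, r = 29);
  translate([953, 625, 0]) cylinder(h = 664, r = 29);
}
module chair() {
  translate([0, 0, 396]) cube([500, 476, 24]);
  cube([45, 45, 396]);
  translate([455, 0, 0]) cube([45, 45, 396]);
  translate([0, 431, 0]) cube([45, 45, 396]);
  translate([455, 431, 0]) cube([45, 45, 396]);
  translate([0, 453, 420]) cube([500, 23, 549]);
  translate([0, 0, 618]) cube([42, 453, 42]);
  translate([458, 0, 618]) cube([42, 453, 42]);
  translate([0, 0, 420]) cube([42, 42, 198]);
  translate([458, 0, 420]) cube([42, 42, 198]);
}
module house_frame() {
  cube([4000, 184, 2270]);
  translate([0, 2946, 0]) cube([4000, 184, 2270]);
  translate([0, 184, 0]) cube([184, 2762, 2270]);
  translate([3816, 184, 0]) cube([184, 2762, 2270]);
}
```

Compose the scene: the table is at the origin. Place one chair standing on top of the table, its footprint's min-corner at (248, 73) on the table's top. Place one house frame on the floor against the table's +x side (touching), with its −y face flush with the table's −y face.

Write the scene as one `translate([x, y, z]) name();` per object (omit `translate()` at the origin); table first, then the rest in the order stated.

table();
translate([248, 73, 697]) chair();
translate([1019, 0, 0]) house_frame();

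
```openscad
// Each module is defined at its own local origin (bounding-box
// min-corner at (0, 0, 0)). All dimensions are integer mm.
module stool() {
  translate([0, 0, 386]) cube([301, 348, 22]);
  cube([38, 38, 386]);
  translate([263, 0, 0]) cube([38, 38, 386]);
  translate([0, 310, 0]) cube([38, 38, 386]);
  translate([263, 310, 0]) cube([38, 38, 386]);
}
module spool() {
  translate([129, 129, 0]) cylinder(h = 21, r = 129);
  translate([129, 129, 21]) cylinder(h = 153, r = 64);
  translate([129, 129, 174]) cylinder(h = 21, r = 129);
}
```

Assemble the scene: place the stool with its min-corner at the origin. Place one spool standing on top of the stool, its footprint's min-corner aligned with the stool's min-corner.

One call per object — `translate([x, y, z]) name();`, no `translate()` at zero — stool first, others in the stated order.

stool();
translate([0, 0, 408]) spool();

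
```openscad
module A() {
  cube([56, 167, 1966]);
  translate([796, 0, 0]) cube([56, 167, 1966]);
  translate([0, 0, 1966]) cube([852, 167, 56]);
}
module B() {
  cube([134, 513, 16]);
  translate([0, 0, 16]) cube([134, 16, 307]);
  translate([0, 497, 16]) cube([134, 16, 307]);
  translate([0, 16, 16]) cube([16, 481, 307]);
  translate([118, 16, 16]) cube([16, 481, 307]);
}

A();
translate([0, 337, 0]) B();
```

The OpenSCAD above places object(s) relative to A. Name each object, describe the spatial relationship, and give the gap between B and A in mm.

The open box's nearest face is 170 mm from the door frame's +y face.

A is a door frame. B is an open box. The open box is on the floor beside the door frame on its +y side. The gap between the open box and the door frame is 170 mm.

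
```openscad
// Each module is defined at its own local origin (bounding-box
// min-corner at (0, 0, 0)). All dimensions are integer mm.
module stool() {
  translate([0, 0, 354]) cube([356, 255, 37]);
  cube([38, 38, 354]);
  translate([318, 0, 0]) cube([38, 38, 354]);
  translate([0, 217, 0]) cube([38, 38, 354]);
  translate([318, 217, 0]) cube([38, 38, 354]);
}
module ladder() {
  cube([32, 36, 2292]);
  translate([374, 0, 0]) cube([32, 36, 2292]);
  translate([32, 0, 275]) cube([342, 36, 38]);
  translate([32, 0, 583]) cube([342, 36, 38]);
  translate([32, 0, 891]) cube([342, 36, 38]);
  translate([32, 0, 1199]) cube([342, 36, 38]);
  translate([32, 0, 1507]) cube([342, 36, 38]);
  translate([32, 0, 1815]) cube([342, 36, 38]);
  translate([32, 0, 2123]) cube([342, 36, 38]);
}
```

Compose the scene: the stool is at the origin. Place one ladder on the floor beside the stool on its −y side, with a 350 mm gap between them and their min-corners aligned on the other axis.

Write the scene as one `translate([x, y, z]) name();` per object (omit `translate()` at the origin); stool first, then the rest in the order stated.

stool();
translate([0, -386, 0]) ladder();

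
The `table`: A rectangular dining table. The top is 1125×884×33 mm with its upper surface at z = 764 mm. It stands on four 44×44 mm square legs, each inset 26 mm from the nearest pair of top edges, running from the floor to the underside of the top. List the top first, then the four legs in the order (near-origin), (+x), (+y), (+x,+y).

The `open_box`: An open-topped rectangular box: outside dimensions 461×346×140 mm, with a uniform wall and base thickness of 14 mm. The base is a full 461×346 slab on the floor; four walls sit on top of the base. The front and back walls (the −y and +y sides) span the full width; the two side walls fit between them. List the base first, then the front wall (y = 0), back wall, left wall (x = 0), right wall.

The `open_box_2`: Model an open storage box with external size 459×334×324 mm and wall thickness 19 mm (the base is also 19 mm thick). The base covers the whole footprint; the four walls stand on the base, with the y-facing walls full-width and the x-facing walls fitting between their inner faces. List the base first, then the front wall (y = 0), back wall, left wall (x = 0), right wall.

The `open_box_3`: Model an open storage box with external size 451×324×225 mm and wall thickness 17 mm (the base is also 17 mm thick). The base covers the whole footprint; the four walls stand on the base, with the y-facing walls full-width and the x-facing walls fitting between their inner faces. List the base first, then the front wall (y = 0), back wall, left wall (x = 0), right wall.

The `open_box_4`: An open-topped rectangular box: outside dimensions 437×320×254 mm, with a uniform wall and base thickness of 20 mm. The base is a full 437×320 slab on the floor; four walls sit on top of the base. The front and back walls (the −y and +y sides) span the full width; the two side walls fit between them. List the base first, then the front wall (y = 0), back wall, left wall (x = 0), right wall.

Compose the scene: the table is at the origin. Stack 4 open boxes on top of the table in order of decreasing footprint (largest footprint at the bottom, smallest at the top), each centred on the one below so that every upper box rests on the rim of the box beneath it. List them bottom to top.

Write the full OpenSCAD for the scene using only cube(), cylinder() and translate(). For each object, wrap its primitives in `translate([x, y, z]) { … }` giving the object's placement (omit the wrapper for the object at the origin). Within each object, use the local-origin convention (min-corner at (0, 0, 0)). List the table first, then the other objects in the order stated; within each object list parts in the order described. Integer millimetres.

translate([0, 0, 731]) cube([1125, 884, 33]);
translate([26, 26, 0]) cube([44, 44, 731]);
translate([1055, 26, 0]) cube([44, 44, 731]);
translate([26, 814, 0]) cube([44, 44, 731]);
translate([1055, 814, 0]) cube([44, 44, 731]);
translate([332, 269, 764]) {
  cube([461, 346, 14]);
  translate([0, 0, 14]) cube([461, 14, 126]);
  translate([0, 332, 14]) cube([461, 14, 126]);
  translate([0, 14, 14]) cube([14, 318, 126]);
  translate([447, 14, 14]) cube([14, 318, 126]);
}
translate([333, 275, 904]) {
  cube([459, 334, 19]);
  translate([0, 0, 19]) cube([459, 19, 305]);
  translate([0, 315, 19]) cube([459, 19, 305]);
  translate([0, 19, 19]) cube([19, 296, 305]);
  translate([440, 19, 19]) cube([19, 296, 305]);
}
translate([337, 280, 1228]) {
  cube([451, 324, 17]);
  translate([0, 0, 17]) cube([451, 17, 208]);
  translate([0, 307, 17]) cube([451, 17, 208]);
  translate([0, 17, 17]) cube([17, 290, 208]);
  translate([434, 17, 17]) cube([17, 290, 208]);
}
translate([344, 282, 1453]) {
  cube([437, 320, 20]);
  translate([0, 0, 20]) cube([437, 20, 234]);
  translate([0, 300, 20]) cube([437, 20, 234]);
  translate([0, 20, 20]) cube([20, 280, 234]);
  translate([417, 20, 20]) cube([20, 280, 234]);
}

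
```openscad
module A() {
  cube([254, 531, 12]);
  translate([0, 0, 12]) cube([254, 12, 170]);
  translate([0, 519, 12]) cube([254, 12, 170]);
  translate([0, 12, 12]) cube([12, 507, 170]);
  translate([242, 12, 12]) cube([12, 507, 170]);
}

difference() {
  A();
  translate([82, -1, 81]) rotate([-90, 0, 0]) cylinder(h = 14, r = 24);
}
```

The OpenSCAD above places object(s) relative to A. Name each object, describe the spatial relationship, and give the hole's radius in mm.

The subtracted cylinder has r = 24 mm.

A is an open box. The open box has a circular hole through its front wall. The hole's radius is 24 mm.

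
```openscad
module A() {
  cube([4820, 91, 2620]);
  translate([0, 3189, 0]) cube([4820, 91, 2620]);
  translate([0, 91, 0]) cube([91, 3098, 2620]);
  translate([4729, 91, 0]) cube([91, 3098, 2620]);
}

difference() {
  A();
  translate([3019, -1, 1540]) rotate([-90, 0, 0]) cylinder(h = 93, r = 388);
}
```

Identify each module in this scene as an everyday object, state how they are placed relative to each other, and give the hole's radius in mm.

The subtracted cylinder has r = 388 mm.

A is a house frame. The house frame has a circular hole through its front wall. The hole's radius is 388 mm.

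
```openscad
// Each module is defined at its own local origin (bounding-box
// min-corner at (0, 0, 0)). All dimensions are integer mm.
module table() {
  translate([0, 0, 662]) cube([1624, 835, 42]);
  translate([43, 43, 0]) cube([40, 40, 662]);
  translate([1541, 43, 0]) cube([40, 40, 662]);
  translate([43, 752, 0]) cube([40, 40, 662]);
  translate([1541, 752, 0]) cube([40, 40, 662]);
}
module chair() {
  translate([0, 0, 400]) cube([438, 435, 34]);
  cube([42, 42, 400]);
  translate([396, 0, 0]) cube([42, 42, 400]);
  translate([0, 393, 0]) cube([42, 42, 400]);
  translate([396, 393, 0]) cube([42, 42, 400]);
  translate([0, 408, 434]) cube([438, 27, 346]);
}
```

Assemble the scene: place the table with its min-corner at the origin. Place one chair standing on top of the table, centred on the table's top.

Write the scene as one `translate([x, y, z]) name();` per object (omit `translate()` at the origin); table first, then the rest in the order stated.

table();
translate([593, 200, 704]) chair();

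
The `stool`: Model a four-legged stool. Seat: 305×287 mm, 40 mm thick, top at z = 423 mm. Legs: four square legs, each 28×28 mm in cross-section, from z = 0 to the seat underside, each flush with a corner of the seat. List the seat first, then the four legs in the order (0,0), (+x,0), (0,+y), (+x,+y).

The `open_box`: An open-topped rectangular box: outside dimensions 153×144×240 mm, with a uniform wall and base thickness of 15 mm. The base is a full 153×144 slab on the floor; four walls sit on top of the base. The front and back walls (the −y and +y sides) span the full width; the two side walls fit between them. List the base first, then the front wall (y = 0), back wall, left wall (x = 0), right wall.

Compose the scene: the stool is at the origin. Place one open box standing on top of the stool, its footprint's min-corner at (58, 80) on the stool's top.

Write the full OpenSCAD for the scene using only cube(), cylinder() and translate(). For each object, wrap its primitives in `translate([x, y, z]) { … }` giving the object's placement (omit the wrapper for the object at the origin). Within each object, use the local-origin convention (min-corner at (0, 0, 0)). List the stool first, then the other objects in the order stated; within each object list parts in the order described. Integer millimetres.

translate([0, 0, 383]) cube([305, 287, 40]);
cube([28, 28, 383]);
translate([277, 0, 0]) cube([28, 28, 383]);
translate([0, 259, 0]) cube([28, 28, 383]);
translate([277, 259, 0]) cube([28, 28, 383]);
translate([58, 80, 423]) {
  cube([153, 144, 15]);
  translate([0, 0, 15]) cube([153, 15, 225]);
  translate([0, 129, 15]) cube([153, 15, 225]);
  translate([0, 15, 15]) cube([15, 114, 225]);
  translate([138, 15, 15]) cube([15, 114, 225]);
}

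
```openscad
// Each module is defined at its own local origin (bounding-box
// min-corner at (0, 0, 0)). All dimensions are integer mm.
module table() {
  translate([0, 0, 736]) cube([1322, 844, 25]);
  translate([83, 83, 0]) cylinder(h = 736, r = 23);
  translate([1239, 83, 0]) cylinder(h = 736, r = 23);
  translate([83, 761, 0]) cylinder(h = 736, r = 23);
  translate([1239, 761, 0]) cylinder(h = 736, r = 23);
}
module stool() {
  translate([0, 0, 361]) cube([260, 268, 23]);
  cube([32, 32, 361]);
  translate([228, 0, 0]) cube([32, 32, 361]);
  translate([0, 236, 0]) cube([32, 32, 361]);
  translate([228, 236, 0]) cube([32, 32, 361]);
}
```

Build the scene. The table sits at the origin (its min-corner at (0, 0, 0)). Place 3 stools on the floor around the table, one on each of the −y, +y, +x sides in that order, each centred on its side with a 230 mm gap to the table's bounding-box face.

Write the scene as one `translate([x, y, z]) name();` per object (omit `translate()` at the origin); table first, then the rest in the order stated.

table();
translate([531, -498, 0]) stool();
translate([531, 1074, 0]) stool();
translate([1552, 288, 0]) stool();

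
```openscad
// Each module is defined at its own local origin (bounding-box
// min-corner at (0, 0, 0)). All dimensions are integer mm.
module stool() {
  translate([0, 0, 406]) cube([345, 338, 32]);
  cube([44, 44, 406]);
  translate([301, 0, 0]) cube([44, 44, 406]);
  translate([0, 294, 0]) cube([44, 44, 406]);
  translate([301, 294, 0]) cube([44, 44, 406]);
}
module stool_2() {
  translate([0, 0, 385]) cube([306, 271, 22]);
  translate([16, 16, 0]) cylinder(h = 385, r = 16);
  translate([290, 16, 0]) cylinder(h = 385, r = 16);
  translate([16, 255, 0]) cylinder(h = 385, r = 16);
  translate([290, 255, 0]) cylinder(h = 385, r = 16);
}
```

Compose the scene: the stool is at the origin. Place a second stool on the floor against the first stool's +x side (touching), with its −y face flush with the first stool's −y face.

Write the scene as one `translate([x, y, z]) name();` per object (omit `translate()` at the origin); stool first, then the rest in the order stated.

stool();
translate([345, 0, 0]) stool_2();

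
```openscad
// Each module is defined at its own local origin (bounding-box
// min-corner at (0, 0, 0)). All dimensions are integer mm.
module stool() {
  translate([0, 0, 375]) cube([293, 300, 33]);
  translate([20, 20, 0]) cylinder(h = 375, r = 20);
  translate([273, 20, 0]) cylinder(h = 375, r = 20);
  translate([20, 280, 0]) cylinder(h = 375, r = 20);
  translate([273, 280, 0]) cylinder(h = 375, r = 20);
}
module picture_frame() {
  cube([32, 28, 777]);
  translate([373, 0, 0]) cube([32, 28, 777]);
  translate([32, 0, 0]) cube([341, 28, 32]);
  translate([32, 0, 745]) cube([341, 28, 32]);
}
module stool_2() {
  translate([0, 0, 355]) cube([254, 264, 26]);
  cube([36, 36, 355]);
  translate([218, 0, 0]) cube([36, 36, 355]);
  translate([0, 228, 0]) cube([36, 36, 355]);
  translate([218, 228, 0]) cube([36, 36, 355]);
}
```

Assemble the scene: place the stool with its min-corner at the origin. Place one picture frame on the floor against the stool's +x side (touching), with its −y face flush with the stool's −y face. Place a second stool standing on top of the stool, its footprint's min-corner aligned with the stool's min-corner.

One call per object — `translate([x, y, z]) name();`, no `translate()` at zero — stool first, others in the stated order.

stool();
translate([293, 0, 0]) picture_frame();
translate([0, 0, 408]) stool_2();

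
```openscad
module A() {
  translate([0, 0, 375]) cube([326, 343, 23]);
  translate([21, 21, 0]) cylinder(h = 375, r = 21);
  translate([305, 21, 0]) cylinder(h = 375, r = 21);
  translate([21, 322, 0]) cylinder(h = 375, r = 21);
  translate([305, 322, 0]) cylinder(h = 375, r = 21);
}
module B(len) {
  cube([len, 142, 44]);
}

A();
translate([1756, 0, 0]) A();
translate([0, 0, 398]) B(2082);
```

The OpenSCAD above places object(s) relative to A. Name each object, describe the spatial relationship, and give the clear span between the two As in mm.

A is a stool. B is a beam. A beam spans the tops of two stools. The clear span between the two stools is 1430 mm.

Second stool starts at x = 1756; first ends at x = 326; clear span = 1756 − 326 = 1430 mm.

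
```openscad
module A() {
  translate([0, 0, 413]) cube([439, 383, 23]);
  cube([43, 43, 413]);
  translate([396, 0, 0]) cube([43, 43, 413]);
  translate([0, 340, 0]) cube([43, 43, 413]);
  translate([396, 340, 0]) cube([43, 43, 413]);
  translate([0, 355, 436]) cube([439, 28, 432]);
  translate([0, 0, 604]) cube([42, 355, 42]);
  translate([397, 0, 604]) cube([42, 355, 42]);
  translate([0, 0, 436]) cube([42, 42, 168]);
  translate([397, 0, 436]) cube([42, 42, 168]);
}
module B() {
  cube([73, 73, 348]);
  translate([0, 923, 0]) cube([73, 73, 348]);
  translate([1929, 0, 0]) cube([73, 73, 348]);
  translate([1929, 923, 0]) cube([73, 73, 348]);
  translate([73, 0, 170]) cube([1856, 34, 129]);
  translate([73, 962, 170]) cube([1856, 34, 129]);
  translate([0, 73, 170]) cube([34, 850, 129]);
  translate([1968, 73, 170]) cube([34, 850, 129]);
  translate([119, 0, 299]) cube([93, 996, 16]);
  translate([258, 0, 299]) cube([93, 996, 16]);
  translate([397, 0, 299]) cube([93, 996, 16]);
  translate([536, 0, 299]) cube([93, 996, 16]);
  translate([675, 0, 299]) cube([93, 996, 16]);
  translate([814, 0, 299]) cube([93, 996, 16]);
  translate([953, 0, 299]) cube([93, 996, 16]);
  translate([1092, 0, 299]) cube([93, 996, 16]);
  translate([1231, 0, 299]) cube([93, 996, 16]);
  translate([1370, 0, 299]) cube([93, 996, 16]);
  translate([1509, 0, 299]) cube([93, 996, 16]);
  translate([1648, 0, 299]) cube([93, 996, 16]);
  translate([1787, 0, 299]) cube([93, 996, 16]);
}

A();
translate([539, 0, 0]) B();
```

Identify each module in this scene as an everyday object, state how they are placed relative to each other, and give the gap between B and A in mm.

The bed frame's nearest face is 100 mm from the chair's +x face.

A is a chair. B is a bed frame. The bed frame is on the floor beside the chair on its +x side. The gap between the bed frame and the chair is 100 mm.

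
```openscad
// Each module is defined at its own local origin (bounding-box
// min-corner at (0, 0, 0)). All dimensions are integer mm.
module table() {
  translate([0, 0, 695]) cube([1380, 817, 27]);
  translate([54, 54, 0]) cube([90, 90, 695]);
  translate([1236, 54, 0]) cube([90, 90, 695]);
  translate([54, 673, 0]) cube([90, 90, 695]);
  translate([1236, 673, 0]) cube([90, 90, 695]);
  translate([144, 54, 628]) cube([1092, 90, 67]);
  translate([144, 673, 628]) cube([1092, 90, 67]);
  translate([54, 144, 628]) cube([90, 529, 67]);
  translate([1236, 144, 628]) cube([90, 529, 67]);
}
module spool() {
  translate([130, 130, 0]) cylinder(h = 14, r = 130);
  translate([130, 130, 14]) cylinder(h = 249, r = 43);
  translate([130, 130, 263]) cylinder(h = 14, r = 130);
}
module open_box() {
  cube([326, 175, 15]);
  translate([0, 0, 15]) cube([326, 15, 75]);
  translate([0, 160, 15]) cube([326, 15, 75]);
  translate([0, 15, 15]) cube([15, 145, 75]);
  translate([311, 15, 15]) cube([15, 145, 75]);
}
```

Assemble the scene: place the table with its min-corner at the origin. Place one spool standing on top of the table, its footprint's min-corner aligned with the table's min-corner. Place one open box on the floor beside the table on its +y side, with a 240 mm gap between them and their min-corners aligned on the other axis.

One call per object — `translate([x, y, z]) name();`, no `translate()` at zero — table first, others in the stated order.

table();
translate([0, 0, 722]) spool();
translate([0, 1057, 0]) open_box();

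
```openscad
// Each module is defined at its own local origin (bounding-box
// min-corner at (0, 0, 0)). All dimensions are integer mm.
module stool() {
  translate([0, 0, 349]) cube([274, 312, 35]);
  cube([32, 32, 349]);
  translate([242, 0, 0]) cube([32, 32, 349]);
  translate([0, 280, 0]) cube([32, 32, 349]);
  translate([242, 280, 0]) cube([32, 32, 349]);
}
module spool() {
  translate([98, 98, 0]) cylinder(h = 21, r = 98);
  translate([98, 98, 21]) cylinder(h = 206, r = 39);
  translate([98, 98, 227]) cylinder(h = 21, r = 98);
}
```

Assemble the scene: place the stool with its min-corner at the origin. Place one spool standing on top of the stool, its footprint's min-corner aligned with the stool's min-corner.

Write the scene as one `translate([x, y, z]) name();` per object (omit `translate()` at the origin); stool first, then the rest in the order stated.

stool();
translate([0, 0, 384]) spool();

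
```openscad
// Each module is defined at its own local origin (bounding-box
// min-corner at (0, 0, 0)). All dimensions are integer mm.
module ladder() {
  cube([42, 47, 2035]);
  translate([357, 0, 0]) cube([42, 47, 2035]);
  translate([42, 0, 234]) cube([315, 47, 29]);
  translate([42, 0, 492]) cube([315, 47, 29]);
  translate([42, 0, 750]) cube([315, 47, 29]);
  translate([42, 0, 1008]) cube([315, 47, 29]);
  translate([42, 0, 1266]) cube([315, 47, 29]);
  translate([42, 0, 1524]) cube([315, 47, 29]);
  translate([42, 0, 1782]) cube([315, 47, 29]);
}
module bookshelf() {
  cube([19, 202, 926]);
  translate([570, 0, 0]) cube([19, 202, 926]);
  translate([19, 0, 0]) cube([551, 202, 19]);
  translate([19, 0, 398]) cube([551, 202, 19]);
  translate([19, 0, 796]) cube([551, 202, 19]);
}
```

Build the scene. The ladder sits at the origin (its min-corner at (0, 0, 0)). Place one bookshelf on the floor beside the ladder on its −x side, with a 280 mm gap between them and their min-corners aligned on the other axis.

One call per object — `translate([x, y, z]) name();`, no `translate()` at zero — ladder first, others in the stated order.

ladder();
translate([-869, 0, 0]) bookshelf();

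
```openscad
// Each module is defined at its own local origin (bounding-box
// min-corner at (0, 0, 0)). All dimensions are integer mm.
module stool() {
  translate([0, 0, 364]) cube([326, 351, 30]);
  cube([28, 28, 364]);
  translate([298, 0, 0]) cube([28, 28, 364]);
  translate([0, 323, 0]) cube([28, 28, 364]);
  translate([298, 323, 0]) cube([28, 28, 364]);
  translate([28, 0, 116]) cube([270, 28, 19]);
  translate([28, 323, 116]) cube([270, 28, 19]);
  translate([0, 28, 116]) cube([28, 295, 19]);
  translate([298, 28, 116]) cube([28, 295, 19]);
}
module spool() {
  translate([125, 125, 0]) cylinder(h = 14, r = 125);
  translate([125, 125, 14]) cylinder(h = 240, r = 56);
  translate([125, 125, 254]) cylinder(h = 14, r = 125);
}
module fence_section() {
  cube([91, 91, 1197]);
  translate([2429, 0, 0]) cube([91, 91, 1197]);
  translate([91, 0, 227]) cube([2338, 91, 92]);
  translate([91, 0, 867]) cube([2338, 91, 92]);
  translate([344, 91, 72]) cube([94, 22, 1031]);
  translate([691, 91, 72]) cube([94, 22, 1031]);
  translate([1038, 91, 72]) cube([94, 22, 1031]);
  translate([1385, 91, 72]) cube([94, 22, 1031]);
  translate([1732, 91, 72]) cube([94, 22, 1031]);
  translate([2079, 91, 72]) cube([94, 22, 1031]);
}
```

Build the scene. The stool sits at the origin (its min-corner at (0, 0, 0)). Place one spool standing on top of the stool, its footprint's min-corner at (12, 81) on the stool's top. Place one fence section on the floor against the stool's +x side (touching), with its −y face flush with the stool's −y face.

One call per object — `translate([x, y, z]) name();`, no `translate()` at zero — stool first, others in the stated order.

stool();
translate([12, 81, 394]) spool();
translate([326, 0, 0]) fence_section();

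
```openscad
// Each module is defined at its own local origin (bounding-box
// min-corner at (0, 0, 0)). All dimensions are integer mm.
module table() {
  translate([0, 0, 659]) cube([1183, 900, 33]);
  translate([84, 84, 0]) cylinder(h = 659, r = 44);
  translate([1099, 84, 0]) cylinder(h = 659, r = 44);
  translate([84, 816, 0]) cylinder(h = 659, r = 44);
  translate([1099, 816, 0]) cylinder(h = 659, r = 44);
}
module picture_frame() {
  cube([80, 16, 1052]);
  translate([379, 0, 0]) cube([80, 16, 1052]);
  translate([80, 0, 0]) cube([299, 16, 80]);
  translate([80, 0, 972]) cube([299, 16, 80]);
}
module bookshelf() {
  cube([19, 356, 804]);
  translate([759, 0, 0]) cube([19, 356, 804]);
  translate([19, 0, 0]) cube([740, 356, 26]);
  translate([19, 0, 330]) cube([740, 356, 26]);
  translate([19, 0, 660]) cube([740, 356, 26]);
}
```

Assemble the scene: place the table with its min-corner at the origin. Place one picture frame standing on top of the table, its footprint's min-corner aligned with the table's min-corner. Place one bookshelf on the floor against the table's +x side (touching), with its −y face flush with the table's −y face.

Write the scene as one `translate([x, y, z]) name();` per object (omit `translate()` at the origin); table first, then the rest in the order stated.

table();
translate([0, 0, 692]) picture_frame();
translate([1183, 0, 0]) bookshelf();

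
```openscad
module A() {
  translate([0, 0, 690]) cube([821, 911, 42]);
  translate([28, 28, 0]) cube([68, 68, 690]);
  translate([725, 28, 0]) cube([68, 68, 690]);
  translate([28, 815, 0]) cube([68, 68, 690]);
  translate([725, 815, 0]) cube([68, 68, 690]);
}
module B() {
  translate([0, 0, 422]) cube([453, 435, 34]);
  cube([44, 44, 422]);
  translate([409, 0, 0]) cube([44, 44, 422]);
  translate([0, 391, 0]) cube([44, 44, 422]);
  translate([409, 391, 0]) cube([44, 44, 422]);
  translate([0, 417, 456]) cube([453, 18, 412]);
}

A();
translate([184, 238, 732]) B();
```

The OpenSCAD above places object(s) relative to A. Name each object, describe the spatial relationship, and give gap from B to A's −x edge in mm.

The chair's min-x is at 184; the table's min-x is 0; gap = 184 mm.

A is a table. B is a chair. The chair is on top of the table, centred. The gap from the chair to the table's −x edge is 184 mm.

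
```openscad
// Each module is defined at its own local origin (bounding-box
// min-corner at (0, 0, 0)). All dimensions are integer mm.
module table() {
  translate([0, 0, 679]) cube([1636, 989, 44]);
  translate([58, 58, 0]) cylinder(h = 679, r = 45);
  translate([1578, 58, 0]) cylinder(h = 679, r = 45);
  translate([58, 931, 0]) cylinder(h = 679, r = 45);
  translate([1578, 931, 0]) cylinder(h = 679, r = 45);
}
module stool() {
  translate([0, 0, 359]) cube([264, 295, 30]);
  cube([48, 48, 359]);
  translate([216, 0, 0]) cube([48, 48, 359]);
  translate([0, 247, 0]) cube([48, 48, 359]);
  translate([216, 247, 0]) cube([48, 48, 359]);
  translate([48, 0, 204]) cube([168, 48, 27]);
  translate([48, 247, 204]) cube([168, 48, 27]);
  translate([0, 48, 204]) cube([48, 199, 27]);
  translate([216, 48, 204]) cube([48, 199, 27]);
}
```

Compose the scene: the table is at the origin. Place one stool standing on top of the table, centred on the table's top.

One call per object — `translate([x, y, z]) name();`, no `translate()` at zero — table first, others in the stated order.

table();
translate([686, 347, 723]) stool();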